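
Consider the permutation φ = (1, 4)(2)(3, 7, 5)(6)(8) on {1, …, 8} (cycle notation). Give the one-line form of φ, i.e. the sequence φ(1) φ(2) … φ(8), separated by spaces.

4 2 7 1 3 6 5 8

Image by image: 1→4, 2→2, 3→7, 4→1, 5→3, 6→6, 7→5, 8→8.
Listing these in domain order gives 4 2 7 1 3 6 5 8.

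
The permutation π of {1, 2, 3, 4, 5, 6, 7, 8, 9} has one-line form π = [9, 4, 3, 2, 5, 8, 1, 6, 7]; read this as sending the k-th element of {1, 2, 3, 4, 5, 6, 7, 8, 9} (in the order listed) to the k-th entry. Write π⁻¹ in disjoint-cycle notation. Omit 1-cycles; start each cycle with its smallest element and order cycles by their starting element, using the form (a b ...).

The cycle decomposition of π is (1 9 7)(2 4)(6 8).
The inverse reverses every cycle; in canonical form, π⁻¹ = (1 7 9)(2 4)(6 8).

(1 7 9)(2 4)(6 8)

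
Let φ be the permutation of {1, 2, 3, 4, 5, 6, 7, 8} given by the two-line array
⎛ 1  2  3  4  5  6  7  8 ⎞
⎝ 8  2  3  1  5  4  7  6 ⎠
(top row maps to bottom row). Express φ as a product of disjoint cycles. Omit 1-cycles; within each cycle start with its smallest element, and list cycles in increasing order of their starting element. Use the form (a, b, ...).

(1, 8, 6, 4)

Iterating φ from 1 gives 1 → 8 → 6 → 4 → 1; that is the 4-cycle (1, 8, 6, 4).
Continuing from each remaining unvisited element yields (1, 8, 6, 4).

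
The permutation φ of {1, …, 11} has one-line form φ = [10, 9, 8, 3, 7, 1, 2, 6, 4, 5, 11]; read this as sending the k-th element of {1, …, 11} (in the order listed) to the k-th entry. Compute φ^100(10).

10

Tracing 10 → 5 → … returns to 10 after 10 steps, so 10 lies in a 10-cycle (1, 10, 5, 7, 2, 9, 4, 3, 8, 6).
Powers repeat with period 10 on this cycle, and 100 mod 10 = 0, so φ^100(10) = φ^0(10).
So φ^100(10) = 10.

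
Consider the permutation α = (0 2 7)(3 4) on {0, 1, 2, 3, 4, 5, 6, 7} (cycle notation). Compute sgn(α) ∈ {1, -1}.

-1

The cycle lengths are 3, 2, 1, 1, 1.
A cycle of length ℓ contributes ℓ−1 transpositions, so α is a product of 2 + 1 = 3 transpositions — odd.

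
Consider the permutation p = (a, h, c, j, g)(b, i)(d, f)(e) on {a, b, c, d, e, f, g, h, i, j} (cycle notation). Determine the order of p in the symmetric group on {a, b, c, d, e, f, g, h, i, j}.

10

The cycle type of p is (5, 2, 2, 1).
Since disjoint cycles commute, ord(p) = lcm(5, 2, 2) = 10.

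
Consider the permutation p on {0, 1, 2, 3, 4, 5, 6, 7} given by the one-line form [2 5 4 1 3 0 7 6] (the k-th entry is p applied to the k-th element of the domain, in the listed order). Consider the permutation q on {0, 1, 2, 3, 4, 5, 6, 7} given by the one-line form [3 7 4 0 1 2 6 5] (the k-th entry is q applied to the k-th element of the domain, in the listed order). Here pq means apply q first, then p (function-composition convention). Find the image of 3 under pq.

First apply q: q(3) = 0, then p(0) = 2. Thus (pq)(3) = 2.

2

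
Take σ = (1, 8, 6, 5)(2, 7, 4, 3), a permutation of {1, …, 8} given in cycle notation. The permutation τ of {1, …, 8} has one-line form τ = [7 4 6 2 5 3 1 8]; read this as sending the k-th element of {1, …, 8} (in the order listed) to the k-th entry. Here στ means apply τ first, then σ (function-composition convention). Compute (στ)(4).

First apply τ: τ(4) = 2, then σ(2) = 7. Thus (στ)(4) = 7.

7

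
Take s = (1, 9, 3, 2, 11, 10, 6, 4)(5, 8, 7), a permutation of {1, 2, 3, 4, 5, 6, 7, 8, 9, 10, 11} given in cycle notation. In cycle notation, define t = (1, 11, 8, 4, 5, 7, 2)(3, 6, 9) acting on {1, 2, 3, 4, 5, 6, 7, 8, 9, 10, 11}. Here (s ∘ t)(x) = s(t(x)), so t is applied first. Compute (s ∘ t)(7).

11

t(7) = 2, then s(2) = 11; composing gives (s ∘ t)(7) = 11.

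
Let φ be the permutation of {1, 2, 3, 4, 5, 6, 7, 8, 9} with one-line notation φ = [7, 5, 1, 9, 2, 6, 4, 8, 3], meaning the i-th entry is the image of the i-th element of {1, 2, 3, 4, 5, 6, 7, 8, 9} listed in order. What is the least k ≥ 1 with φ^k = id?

10

Decomposing into disjoint cycles gives cycle lengths 5, 2, 1, 1.
Since disjoint cycles commute, ord(φ) = lcm(5, 2) = 10.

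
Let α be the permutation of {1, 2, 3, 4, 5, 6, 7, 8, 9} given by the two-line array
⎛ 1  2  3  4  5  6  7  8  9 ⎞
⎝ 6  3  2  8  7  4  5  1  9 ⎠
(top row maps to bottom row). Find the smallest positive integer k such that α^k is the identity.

Decomposing into disjoint cycles gives cycle lengths 4, 2, 2, 1.
The order is lcm(4, 2, 2) = 4.

4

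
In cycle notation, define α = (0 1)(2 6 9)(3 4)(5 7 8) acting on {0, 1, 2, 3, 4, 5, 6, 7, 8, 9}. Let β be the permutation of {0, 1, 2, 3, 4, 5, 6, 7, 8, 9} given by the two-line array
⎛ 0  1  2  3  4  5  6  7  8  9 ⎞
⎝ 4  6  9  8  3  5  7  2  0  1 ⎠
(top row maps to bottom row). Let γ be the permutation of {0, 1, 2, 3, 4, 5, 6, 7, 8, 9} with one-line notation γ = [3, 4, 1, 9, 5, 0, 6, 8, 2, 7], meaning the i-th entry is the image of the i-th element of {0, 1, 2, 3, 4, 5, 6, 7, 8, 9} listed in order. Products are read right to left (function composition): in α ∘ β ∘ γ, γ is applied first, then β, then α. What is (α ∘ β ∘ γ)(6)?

8

Chase 6: γ(6) = 6; β(6) = 7; α(7) = 8. Hence (α ∘ β ∘ γ)(6) = 8.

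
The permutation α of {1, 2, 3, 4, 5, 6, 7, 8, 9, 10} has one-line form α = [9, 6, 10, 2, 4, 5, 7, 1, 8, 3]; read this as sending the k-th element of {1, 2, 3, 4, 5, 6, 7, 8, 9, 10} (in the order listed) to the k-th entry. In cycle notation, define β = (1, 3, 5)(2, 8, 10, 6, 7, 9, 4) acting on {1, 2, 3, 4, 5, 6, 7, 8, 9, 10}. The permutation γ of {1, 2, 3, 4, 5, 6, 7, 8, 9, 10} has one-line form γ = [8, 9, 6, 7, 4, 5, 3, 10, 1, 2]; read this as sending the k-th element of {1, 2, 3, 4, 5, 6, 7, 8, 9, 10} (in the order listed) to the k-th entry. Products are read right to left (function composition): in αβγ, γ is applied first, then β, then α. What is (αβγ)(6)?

9

Apply the permutations in order: γ(6) = 5, then β(5) = 1, then α(1) = 9. So (αβγ)(6) = 9.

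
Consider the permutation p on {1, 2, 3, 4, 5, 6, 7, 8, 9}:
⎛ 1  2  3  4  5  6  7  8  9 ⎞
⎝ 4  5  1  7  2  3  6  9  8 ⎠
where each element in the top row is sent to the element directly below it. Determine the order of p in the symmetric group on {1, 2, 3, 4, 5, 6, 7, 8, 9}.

10

Writing p as disjoint cycles, the cycle lengths are 5, 2, 2.
The order is lcm(5, 2, 2) = 10.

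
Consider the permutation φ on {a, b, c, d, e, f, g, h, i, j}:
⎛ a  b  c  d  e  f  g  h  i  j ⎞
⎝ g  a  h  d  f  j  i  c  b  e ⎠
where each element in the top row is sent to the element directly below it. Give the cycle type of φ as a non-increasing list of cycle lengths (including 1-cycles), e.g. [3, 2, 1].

[4, 3, 2, 1]

The disjoint cycles are (a g i b)(c h)(d)(e f j), with lengths 4, 3, 2, 1 in non-increasing order.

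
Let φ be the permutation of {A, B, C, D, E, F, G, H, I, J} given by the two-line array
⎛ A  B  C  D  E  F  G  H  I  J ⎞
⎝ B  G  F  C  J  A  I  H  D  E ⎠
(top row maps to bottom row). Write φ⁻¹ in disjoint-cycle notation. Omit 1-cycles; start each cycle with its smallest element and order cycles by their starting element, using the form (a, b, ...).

(A, F, C, D, I, G, B)(E, J)

First write φ in disjoint cycles: (A, B, G, I, D, C, F)(E, J).
The inverse reverses every cycle; in canonical form, φ⁻¹ = (A, F, C, D, I, G, B)(E, J).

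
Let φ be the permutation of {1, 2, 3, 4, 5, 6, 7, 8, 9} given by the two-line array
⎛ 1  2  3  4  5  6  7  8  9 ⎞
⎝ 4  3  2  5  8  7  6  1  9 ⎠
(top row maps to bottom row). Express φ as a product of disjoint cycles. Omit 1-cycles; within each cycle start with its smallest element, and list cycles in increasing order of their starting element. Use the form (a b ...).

(1 4 5 8)(2 3)(6 7)

Start at 1 and follow images: 1 → 4 → 5 → 8 → 1, giving the cycle (1 4 5 8).
Continuing from each remaining unvisited element yields (1 4 5 8)(2 3)(6 7).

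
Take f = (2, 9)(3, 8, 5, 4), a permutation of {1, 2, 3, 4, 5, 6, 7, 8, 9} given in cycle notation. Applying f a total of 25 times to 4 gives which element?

3

4 lies in the 4-cycle (3, 8, 5, 4).
Since the cycle has length 4, f^25 acts on it the same as f^1 (25 mod 4 = 1).
Stepping 1 place around the cycle: 4 → 3.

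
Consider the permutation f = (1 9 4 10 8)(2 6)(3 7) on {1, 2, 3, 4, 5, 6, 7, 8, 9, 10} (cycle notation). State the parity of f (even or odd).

The cycle lengths are 5, 2, 2, 1.
A cycle is odd iff its length is even; f has 2 even-length cycles, so sgn(f) = (−1)^2 and f is even.

even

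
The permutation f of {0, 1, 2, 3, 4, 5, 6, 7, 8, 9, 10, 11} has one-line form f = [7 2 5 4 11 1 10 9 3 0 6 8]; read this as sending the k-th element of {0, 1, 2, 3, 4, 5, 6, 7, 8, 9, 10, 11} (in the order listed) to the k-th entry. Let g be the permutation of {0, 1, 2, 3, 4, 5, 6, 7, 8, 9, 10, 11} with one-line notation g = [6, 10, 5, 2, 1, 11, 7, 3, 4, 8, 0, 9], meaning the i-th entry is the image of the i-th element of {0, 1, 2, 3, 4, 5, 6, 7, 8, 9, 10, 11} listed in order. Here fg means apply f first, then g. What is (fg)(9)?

f(9) = 0, then g(0) = 6; composing gives (fg)(9) = 6.

6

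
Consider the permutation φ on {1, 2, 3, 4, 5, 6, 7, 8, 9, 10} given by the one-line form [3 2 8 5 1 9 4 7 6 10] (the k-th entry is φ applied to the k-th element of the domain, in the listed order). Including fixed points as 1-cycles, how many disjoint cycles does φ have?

The cycle decomposition is (1, 3, 8, 7, 4, 5)(2)(6, 9)(10), which has 4 cycles (counting 1-cycles).

4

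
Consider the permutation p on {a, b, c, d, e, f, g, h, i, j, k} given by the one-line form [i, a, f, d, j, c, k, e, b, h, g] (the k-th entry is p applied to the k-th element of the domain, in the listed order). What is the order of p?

6

Writing p as disjoint cycles, the cycle lengths are 3, 3, 2, 2, 1.
The order of p is the least common multiple of its cycle lengths: lcm(3, 3, 2, 2) = 6.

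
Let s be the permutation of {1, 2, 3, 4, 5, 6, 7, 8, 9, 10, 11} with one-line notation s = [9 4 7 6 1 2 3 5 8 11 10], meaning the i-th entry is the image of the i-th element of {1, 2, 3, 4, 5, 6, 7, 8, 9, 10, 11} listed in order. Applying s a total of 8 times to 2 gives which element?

6

Tracing 2 → 4 → … returns to 2 after 3 steps, so 2 lies in a 3-cycle (2 4 6).
Powers repeat with period 3 on this cycle, and 8 mod 3 = 2, so s^8(2) = s^2(2).
Advancing 2 steps from 2: 2 → 4 → 6.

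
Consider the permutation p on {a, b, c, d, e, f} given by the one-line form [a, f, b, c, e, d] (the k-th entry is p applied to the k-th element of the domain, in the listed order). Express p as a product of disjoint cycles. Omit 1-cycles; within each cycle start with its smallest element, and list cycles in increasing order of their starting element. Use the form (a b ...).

Start at b and follow images: b → f → d → c → b, giving the cycle (b f d c).
Repeating from the next unused element and collecting all non-trivial cycles gives (b f d c).

(b f d c)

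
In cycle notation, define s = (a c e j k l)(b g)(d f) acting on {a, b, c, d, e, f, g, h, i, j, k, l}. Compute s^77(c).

a

c lies in the 6-cycle (a c e j k l).
Powers repeat with period 6 on this cycle, and 77 mod 6 = 5, so s^77(c) = s^5(c).
Advancing 5 steps from c: c → e → j → k → l → a.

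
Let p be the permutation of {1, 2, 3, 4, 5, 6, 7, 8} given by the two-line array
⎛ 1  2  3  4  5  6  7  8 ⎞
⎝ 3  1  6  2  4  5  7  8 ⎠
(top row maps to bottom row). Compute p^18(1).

Tracing 1 → 3 → … returns to 1 after 6 steps, so 1 lies in a 6-cycle (1, 3, 6, 5, 4, 2).
Since the cycle has length 6, p^18 acts on it the same as p^0 (18 mod 6 = 0).
So p^18(1) = 1.

1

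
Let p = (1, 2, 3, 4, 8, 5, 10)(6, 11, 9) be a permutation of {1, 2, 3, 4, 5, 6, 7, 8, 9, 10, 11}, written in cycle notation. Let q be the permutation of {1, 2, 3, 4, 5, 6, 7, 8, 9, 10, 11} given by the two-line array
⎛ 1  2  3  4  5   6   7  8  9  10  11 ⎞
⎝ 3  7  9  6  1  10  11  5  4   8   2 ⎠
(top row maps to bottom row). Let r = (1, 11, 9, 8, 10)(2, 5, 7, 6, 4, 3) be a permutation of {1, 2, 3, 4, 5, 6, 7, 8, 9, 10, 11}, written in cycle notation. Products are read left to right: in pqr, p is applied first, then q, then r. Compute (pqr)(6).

5

(pqr)(6) = r(q(p(6))). p(6) = 11, then q(11) = 2, then r(2) = 5, so the result is 5.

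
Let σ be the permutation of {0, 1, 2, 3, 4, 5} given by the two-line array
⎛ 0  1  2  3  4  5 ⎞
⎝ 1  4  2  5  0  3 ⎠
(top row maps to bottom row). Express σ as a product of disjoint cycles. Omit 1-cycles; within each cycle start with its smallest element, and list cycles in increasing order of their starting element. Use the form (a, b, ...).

(0, 1, 4)(3, 5)

From 0: 0 → 1 → 4 → 0, closing the cycle (0, 1, 4).
Continuing from each remaining unvisited element yields (0, 1, 4)(3, 5).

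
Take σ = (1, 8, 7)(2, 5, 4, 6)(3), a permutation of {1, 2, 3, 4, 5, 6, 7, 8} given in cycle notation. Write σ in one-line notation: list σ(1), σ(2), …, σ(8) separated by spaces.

Image by image: 1→8, 2→5, 3→3, 4→6, 5→4, 6→2, 7→1, 8→7.
Listing these in domain order gives 8 5 3 6 4 2 1 7.

8 5 3 6 4 2 1 7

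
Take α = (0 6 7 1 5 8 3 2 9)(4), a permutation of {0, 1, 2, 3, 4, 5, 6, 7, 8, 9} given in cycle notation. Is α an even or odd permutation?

even

The cycle lengths are 9, 1.
A cycle is odd iff its length is even; α has 0 even-length cycles, so sgn(α) = (−1)^0 and α is even.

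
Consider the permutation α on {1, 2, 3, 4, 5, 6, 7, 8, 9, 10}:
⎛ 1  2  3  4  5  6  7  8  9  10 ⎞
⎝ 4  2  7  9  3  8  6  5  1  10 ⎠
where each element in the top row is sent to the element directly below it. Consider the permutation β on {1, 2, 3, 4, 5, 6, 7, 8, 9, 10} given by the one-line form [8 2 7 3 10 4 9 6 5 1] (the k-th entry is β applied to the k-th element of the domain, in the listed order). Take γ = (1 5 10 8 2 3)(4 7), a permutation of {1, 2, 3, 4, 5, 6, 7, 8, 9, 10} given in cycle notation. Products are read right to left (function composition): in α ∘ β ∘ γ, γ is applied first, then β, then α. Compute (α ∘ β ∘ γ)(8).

Apply the permutations in order: γ(8) = 2, then β(2) = 2, then α(2) = 2. So (α ∘ β ∘ γ)(8) = 2.

2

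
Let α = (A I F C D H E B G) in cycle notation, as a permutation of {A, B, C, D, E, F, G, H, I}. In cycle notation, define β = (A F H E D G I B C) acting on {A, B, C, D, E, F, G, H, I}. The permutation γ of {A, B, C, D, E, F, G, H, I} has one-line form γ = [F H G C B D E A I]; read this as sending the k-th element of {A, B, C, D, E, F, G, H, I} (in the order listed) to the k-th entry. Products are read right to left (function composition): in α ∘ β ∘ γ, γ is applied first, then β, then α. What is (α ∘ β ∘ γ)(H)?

C

Chase H: γ(H) = A; β(A) = F; α(F) = C. Hence (α ∘ β ∘ γ)(H) = C.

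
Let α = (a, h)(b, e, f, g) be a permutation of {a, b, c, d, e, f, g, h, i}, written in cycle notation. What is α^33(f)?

g

f lies in the 4-cycle (b, e, f, g).
Since the cycle has length 4, α^33 acts on it the same as α^1 (33 mod 4 = 1).
Stepping 1 place around the cycle: f → g.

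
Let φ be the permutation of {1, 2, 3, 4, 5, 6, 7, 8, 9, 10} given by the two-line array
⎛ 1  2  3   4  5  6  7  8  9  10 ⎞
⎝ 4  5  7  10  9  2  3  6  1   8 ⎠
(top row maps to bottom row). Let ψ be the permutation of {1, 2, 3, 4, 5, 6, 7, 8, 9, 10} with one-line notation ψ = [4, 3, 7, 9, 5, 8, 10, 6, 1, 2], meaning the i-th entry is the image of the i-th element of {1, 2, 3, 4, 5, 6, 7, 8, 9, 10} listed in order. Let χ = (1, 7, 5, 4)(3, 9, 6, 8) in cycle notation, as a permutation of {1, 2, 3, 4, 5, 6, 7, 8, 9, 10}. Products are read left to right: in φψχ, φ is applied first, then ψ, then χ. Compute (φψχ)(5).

7

Chase 5: φ(5) = 9; ψ(9) = 1; χ(1) = 7. Hence (φψχ)(5) = 7.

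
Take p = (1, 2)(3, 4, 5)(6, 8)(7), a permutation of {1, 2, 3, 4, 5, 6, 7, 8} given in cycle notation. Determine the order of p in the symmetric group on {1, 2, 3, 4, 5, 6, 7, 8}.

6

The cycle type of p is (3, 2, 2, 1).
The order of p is the least common multiple of its cycle lengths: lcm(3, 2, 2) = 6.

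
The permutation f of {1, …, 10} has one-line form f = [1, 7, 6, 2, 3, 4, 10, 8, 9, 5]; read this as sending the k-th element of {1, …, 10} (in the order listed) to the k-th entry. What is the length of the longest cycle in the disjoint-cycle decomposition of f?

Decomposing into disjoint cycles gives (2 7 10 5 3 6 4); the longest has length 7.

7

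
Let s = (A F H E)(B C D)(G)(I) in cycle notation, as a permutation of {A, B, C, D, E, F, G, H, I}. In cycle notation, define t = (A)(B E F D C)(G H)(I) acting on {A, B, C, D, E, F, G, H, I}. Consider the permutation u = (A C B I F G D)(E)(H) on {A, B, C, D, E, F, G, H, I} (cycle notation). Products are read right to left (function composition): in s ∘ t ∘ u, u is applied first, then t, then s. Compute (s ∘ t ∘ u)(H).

G

Chase H: u(H) = H; t(H) = G; s(G) = G. Hence (s ∘ t ∘ u)(H) = G.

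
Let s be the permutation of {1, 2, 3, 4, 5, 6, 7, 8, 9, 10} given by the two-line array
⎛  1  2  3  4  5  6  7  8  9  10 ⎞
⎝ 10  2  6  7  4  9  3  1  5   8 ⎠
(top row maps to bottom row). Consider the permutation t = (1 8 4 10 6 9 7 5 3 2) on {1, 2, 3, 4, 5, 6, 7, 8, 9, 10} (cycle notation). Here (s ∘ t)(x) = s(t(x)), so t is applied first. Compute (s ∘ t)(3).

First apply t: t(3) = 2, then s(2) = 2. Thus (s ∘ t)(3) = 2.

2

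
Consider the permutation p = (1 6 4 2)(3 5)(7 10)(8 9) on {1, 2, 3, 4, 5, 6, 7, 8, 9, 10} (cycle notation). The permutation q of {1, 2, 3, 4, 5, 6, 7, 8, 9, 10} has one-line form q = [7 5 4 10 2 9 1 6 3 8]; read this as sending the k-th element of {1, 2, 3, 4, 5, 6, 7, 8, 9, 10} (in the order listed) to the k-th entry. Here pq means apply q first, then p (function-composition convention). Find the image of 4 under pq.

q(4) = 10, then p(10) = 7; composing gives (pq)(4) = 7.

7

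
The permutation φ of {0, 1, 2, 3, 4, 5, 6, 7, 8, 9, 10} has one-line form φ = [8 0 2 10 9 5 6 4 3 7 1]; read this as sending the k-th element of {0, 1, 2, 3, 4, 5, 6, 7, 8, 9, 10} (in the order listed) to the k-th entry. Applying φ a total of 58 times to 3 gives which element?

0

Tracing 3 → 10 → … returns to 3 after 5 steps, so 3 lies in a 5-cycle (0, 8, 3, 10, 1).
Powers repeat with period 5 on this cycle, and 58 mod 5 = 3, so φ^58(3) = φ^3(3).
Stepping 3 places around the cycle: 3 → 10 → 1 → 0.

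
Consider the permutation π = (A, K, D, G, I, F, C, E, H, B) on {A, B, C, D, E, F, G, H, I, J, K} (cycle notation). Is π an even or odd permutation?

odd

The cycle lengths are 10, 1.
A cycle is odd iff its length is even; π has 1 even-length cycle, so sgn(π) = (−1)^1 and π is odd.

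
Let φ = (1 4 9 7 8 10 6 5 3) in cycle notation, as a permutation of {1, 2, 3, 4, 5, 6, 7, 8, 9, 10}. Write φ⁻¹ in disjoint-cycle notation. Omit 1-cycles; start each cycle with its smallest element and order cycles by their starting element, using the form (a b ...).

(1 3 5 6 10 8 7 9 4)

If φ sends a → b within a cycle, φ⁻¹ sends b → a; equivalently, reverse each cycle.
Reversing each cycle of φ and rotating so the smallest element leads gives (1 3 5 6 10 8 7 9 4).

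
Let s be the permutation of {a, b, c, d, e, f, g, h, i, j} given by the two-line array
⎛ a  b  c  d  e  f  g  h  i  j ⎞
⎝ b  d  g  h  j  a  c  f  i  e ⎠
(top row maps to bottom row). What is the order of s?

10

Writing s as disjoint cycles, the cycle lengths are 5, 2, 2, 1.
The order is lcm(5, 2, 2) = 10.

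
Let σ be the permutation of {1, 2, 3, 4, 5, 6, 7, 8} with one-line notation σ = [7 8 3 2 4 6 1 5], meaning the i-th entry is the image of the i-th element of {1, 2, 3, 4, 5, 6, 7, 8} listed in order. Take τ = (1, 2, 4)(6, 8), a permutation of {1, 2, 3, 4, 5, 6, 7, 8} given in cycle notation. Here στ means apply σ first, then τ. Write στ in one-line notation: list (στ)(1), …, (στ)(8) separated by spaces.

Chase each element through σ then τ: 1 → 7 → 7; 2 → 8 → 6; 3 → 3 → 3; 4 → 2 → 4; 5 → 4 → 1; 6 → 6 → 8; 7 → 1 → 2; 8 → 5 → 5.
Collecting the images, στ = [7 6 3 4 1 8 2 5].

7 6 3 4 1 8 2 5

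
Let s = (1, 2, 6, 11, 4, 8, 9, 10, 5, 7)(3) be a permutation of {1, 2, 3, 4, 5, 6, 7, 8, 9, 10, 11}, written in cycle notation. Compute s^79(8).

4

8 lies in the 10-cycle (1, 2, 6, 11, 4, 8, 9, 10, 5, 7).
Powers repeat with period 10 on this cycle, and 79 mod 10 = 9, so s^79(8) = s^9(8).
Stepping 9 places around the cycle: 8 → 9 → 10 → 5 → 7 → 1 → 2 → 6 → 11 → 4.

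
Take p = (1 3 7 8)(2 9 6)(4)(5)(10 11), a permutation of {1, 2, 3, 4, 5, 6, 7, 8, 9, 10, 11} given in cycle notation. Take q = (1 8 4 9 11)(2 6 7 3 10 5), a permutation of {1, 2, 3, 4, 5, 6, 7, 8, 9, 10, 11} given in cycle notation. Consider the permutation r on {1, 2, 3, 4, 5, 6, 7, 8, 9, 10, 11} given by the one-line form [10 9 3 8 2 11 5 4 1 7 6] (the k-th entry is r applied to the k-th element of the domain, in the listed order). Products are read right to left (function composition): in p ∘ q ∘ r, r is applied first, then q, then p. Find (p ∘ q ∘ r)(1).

5

(p ∘ q ∘ r)(1) = p(q(r(1))). r(1) = 10, then q(10) = 5, then p(5) = 5, so the result is 5.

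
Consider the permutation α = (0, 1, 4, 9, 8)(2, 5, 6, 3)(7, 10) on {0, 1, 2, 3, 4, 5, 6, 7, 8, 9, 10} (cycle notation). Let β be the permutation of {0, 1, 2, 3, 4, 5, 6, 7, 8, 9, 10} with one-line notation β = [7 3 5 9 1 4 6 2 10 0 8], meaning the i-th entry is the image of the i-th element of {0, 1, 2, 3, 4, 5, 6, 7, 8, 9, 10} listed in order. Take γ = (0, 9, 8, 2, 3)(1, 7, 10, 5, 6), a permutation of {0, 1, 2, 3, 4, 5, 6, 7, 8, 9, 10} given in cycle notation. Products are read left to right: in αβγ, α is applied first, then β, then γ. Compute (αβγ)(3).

6

Chase 3: α(3) = 2; β(2) = 5; γ(5) = 6. Hence (αβγ)(3) = 6.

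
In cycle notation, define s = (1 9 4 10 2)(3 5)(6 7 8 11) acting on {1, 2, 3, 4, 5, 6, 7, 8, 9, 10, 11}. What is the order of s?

The cycle type of s is (5, 4, 2).
The order is lcm(5, 4, 2) = 20.

20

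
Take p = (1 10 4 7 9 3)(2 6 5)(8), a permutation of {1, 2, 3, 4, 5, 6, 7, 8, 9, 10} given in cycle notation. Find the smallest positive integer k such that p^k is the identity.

The disjoint cycles have lengths 6, 3, 1.
Since disjoint cycles commute, ord(p) = lcm(6, 3) = 6.

6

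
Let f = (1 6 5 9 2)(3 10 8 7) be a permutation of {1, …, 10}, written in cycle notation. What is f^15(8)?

10

8 lies in the 4-cycle (3 10 8 7).
Since the cycle has length 4, f^15 acts on it the same as f^3 (15 mod 4 = 3).
Stepping 3 places around the cycle: 8 → 7 → 3 → 10.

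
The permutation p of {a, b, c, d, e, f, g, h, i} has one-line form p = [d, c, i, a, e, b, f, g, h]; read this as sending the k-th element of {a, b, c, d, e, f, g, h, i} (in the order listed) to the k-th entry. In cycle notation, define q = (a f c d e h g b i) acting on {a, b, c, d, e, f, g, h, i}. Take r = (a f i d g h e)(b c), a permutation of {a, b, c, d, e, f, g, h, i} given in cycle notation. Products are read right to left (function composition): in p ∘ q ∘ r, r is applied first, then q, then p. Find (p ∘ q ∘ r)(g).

(p ∘ q ∘ r)(g) = p(q(r(g))). r(g) = h, then q(h) = g, then p(g) = f, so the result is f.

f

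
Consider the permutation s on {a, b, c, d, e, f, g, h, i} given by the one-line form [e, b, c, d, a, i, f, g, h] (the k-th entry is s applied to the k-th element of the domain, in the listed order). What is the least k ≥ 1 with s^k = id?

The disjoint-cycle form of s has cycle lengths 4, 2, 1, 1, 1.
The order of s is the least common multiple of its cycle lengths: lcm(4, 2) = 4.

4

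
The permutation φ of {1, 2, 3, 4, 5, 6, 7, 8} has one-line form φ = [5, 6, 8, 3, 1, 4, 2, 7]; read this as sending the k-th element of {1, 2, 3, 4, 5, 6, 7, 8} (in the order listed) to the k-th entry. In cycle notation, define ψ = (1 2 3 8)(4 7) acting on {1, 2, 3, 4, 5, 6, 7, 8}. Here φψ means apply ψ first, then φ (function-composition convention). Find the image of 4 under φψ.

ψ(4) = 7, then φ(7) = 2; composing gives (φψ)(4) = 2.

2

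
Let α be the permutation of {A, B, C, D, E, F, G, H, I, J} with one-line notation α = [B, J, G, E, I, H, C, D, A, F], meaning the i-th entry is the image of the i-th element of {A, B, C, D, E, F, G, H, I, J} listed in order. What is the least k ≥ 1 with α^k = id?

The disjoint-cycle form of α has cycle lengths 8, 2.
Since disjoint cycles commute, ord(α) = lcm(8, 2) = 8.

8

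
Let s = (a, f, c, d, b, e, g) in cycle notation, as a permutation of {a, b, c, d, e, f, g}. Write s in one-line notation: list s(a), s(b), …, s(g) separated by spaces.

f e d b g c a

Image by image: a↦f, b↦e, c↦d, d↦b, e↦g, f↦c, g↦a.
So the one-line form is f e d b g c a.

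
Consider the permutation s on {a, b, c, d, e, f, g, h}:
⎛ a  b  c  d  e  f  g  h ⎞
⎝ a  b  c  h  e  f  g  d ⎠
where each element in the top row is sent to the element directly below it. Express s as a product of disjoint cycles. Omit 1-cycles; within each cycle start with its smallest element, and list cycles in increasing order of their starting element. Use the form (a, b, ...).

Start at d and follow images: d → h → d, giving the cycle (d, h).
Repeating from the next unused element and collecting all non-trivial cycles gives (d, h).

(d, h)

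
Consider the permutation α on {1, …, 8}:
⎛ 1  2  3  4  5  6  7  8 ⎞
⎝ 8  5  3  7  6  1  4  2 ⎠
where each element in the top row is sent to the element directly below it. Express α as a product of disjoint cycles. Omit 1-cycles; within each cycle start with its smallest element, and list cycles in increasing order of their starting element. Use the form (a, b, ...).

Start at 1 and follow images: 1 → 8 → 2 → 5 → 6 → 1, giving the cycle (1, 8, 2, 5, 6).
Continuing from each remaining unvisited element yields (1, 8, 2, 5, 6)(4, 7).

(1, 8, 2, 5, 6)(4, 7)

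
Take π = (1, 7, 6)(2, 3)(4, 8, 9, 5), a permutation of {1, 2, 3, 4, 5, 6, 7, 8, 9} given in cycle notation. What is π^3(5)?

9

5 lies in the 4-cycle (4, 8, 9, 5).
Stepping 3 places around the cycle: 5 → 4 → 8 → 9.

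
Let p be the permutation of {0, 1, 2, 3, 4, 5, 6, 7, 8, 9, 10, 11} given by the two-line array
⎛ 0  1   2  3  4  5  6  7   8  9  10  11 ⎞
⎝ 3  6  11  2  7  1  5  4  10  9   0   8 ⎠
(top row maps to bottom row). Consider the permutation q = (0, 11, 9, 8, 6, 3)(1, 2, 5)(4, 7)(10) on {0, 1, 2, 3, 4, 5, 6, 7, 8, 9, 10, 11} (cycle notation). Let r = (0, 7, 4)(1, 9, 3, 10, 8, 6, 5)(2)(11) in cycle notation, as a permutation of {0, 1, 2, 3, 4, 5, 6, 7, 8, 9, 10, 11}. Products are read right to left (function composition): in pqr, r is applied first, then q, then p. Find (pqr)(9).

3

Apply the permutations in order: r(9) = 3, then q(3) = 0, then p(0) = 3. So (pqr)(9) = 3.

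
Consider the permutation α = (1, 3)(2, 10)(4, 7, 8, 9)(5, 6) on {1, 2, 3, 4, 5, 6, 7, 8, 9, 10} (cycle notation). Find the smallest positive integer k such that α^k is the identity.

The cycle type of α is (4, 2, 2, 2).
Since disjoint cycles commute, ord(α) = lcm(4, 2, 2, 2) = 4.

4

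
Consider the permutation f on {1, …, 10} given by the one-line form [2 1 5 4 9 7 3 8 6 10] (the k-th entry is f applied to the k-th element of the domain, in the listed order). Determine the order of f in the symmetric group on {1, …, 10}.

The disjoint-cycle form of f has cycle lengths 5, 2, 1, 1, 1.
The order is lcm(5, 2) = 10.

10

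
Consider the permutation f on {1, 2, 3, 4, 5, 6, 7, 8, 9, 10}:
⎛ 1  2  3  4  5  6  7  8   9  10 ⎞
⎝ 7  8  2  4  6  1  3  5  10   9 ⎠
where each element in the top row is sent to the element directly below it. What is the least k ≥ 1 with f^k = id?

Writing f as disjoint cycles, the cycle lengths are 7, 2, 1.
The order of f is the least common multiple of its cycle lengths: lcm(7, 2) = 14.

14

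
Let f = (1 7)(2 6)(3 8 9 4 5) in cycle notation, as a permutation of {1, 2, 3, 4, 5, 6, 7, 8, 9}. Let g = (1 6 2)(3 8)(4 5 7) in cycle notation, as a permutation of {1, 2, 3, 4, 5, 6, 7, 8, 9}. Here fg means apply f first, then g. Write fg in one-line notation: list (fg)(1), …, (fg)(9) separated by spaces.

4 2 3 7 8 1 6 9 5

For each element, apply f then g: 1 → 7 → 4; 2 → 6 → 2; 3 → 8 → 3; 4 → 5 → 7; 5 → 3 → 8; 6 → 2 → 1; 7 → 1 → 6; 8 → 9 → 9; 9 → 4 → 5.
Collecting the images, fg = [4 2 3 7 8 1 6 9 5].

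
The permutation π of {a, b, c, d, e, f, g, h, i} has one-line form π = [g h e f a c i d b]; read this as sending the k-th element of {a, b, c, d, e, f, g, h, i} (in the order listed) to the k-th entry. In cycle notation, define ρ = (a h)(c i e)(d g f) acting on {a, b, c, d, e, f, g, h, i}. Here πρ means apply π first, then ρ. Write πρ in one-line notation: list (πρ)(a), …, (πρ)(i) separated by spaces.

f a c d h i e g b

Chase each element through π then ρ: a → g → f; b → h → a; c → e → c; d → f → d; e → a → h; f → c → i; g → i → e; h → d → g; i → b → b.
So πρ in one-line form is f a c d h i e g b.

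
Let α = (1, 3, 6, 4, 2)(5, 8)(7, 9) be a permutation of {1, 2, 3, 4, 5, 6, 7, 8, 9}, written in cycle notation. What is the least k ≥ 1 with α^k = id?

10

The cycle type of α is (5, 2, 2).
The order of α is the least common multiple of its cycle lengths: lcm(5, 2, 2) = 10.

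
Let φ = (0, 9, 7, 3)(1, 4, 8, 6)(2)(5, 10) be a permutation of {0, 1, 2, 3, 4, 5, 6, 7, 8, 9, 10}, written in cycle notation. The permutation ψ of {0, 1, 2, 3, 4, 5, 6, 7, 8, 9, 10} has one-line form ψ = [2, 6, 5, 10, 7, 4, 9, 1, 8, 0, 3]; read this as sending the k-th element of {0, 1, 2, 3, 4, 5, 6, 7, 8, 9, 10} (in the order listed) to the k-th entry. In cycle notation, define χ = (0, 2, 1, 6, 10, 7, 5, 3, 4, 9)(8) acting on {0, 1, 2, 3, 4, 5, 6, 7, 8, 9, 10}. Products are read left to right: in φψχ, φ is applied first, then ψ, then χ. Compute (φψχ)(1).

Apply the permutations in order: φ(1) = 4, then ψ(4) = 7, then χ(7) = 5. So (φψχ)(1) = 5.

5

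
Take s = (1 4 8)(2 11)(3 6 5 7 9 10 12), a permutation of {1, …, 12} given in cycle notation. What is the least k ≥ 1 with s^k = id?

42

The disjoint cycles have lengths 7, 3, 2.
The order of s is the least common multiple of its cycle lengths: lcm(7, 3, 2) = 42.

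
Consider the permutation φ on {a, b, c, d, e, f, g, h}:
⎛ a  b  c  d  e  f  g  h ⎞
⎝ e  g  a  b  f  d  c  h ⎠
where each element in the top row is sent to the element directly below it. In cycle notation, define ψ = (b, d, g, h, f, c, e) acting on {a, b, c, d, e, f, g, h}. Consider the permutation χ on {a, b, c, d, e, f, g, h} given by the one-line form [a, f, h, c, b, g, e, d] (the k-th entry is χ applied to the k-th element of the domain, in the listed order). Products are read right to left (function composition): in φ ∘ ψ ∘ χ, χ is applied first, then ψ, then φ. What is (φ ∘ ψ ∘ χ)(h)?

c

(φ ∘ ψ ∘ χ)(h) = φ(ψ(χ(h))). χ(h) = d, then ψ(d) = g, then φ(g) = c, so the result is c.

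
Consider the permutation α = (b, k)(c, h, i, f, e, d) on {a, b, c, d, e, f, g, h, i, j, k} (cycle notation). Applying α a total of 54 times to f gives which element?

f lies in the 6-cycle (c, h, i, f, e, d).
Since the cycle has length 6, α^54 acts on it the same as α^0 (54 mod 6 = 0).
So α^54(f) = f.

f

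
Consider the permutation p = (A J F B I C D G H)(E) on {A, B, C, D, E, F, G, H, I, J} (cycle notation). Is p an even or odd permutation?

The cycle lengths are 9, 1.
A cycle is odd iff its length is even; p has 0 even-length cycles, so sgn(p) = (−1)^0 and p is even.

even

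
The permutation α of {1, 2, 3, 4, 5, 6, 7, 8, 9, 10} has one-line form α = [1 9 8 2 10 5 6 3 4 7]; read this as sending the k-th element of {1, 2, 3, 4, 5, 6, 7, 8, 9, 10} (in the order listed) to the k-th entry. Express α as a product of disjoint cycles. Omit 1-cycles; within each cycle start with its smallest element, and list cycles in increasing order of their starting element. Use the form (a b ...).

(2 9 4)(3 8)(5 10 7 6)

Iterating α from 2 gives 2 → 9 → 4 → 2; that is the 3-cycle (2 9 4).
Continuing from each remaining unvisited element yields (2 9 4)(3 8)(5 10 7 6).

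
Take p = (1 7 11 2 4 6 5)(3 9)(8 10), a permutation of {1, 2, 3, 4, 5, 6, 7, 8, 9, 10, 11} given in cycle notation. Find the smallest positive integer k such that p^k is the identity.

14

The disjoint cycles have lengths 7, 2, 2.
Since disjoint cycles commute, ord(p) = lcm(7, 2, 2) = 14.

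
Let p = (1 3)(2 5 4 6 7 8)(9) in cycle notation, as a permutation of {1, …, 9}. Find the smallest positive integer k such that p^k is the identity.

The cycle type of p is (6, 2, 1).
The order is lcm(6, 2) = 6.

6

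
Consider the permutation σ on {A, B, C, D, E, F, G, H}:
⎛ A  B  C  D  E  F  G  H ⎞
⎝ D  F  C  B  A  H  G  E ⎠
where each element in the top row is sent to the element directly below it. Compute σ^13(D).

Tracing D → B → … returns to D after 6 steps, so D lies in a 6-cycle (A D B F H E).
Since the cycle has length 6, σ^13 acts on it the same as σ^1 (13 mod 6 = 1).
Advancing 1 step from D: D → B.

B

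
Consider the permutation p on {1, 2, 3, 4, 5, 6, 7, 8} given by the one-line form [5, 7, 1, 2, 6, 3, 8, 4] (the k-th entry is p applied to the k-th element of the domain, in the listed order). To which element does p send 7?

7 is element number 7 of the domain, and entry number 7 of the one-line form is 8, so p(7) = 8.

8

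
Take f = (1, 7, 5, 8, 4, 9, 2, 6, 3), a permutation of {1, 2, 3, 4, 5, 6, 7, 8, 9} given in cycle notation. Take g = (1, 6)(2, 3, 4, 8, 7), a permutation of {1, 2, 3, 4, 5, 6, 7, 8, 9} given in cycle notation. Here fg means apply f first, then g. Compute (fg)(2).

1

First apply f: f(2) = 6, then g(6) = 1. Thus (fg)(2) = 1.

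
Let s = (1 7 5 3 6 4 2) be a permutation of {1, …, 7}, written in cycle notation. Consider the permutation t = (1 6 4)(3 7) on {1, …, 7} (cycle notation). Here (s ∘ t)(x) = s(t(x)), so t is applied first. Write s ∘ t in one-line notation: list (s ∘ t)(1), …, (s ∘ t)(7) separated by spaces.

(s ∘ t)(x) = s(t(x)). Computing each image: s(t(1)) = s(6) = 4, s(t(2)) = s(2) = 1, s(t(3)) = s(7) = 5, s(t(4)) = s(1) = 7, s(t(5)) = s(5) = 3, s(t(6)) = s(4) = 2, s(t(7)) = s(3) = 6.
Hence s ∘ t = [4 1 5 7 3 2 6].

4 1 5 7 3 2 6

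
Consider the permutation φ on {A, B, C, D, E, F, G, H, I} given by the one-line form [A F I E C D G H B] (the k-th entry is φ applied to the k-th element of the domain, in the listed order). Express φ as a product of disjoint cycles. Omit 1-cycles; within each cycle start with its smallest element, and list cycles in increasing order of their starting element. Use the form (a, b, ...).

(B, F, D, E, C, I)

Start at B and follow images: B → F → D → E → C → I → B, giving the cycle (B, F, D, E, C, I).
Continuing from each remaining unvisited element yields (B, F, D, E, C, I).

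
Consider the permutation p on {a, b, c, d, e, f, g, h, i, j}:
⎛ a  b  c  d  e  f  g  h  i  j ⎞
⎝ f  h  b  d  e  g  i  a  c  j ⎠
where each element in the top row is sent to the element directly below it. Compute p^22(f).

g

Tracing f → g → … returns to f after 7 steps, so f lies in a 7-cycle (a, f, g, i, c, b, h).
Powers repeat with period 7 on this cycle, and 22 mod 7 = 1, so p^22(f) = p^1(f).
Stepping 1 place around the cycle: f → g.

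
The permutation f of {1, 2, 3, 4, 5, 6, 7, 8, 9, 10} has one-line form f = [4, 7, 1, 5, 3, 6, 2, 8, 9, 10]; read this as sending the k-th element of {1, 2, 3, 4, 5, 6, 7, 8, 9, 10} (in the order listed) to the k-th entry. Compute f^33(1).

Tracing 1 → 4 → … returns to 1 after 4 steps, so 1 lies in a 4-cycle (1, 4, 5, 3).
On a 4-cycle, f^4 is the identity, so f^33 = f^1 there (33 ≡ 1 mod 4).
Stepping 1 place around the cycle: 1 → 4.

4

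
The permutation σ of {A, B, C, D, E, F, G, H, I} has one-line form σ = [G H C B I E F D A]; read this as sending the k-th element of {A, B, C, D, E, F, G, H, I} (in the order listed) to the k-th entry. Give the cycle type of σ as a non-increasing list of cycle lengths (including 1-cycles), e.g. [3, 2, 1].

The disjoint cycles are (A G F E I)(B H D)(C), with lengths 5, 3, 1 in non-increasing order.

[5, 3, 1]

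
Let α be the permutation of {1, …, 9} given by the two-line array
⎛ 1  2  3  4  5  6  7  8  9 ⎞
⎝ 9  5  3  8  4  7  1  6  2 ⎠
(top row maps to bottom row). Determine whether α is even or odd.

odd

In disjoint-cycle form the cycle lengths are 8, 1.
A cycle of length ℓ contributes ℓ−1 transpositions, so α is a product of 7 transpositions — odd.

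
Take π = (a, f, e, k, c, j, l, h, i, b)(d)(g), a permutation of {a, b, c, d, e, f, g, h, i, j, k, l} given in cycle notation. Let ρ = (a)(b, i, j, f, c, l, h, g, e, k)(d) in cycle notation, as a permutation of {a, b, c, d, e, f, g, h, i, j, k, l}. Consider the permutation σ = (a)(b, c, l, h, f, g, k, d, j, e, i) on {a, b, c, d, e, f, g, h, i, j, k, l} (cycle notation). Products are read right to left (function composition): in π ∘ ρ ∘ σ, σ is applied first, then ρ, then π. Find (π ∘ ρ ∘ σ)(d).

Chase d: σ(d) = j; ρ(j) = f; π(f) = e. Hence (π ∘ ρ ∘ σ)(d) = e.

e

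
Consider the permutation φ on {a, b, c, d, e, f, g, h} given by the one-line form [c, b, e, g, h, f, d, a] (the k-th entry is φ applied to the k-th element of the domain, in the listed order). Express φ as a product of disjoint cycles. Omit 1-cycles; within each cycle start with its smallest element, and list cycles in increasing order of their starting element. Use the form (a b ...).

From a: a → c → e → h → a, closing the cycle (a c e h).
Repeating from the next unused element and collecting all non-trivial cycles gives (a c e h)(d g).

(a c e h)(d g)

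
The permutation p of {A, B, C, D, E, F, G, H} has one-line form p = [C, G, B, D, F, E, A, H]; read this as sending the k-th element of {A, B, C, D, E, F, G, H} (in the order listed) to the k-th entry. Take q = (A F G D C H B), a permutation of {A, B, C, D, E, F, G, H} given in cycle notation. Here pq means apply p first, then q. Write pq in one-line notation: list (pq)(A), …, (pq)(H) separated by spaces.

H D A C G E F B

(pq)(x) = q(p(x)). Computing each image: q(p(A)) = q(C) = H, q(p(B)) = q(G) = D, q(p(C)) = q(B) = A, q(p(D)) = q(D) = C, q(p(E)) = q(F) = G, q(p(F)) = q(E) = E, q(p(G)) = q(A) = F, q(p(H)) = q(H) = B.
Hence pq = [H D A C G E F B].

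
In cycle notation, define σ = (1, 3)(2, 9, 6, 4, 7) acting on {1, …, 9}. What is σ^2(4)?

2

4 lies in the 5-cycle (2, 9, 6, 4, 7).
Advancing 2 steps from 4: 4 → 7 → 2.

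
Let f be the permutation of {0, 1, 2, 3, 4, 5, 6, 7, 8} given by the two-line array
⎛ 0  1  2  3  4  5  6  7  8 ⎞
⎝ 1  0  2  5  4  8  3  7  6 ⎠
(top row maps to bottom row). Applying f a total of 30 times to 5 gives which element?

6

Tracing 5 → 8 → … returns to 5 after 4 steps, so 5 lies in a 4-cycle (3, 5, 8, 6).
Since the cycle has length 4, f^30 acts on it the same as f^2 (30 mod 4 = 2).
Advancing 2 steps from 5: 5 → 8 → 6.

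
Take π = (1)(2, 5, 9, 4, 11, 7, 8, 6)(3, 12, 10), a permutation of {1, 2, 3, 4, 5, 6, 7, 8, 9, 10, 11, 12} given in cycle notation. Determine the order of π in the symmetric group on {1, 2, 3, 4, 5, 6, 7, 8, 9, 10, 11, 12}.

The cycle type of π is (8, 3, 1).
The order is lcm(8, 3) = 24.

24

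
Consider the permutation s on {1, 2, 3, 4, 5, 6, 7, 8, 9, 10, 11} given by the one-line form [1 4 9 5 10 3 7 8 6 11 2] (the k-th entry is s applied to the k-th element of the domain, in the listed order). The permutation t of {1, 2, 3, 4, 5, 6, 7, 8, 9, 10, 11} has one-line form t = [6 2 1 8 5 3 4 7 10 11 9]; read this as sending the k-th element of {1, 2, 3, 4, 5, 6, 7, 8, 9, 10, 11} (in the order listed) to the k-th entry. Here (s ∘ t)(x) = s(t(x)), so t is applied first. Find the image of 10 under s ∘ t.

First apply t: t(10) = 11, then s(11) = 2. Thus (s ∘ t)(10) = 2.

2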